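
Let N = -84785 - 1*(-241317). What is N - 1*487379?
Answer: -330847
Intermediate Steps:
N = 156532 (N = -84785 + 241317 = 156532)
N - 1*487379 = 156532 - 1*487379 = 156532 - 487379 = -330847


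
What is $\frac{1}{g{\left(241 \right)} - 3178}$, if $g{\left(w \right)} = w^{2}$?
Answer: $\frac{1}{54903} \approx 1.8214 \cdot 10^{-5}$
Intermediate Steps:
$\frac{1}{g{\left(241 \right)} - 3178} = \frac{1}{241^{2} - 3178} = \frac{1}{58081 - 3178} = \frac{1}{54903}$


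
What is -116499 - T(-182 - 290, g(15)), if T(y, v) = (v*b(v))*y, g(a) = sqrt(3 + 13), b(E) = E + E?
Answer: -101395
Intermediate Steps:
b(E) = 2*E
g(a) = 4 (g(a) = sqrt(16) = 4)
T(y, v) = 2*y*v**2 (T(y, v) = (v*(2*v))*y = (2*v**2)*y = 2*y*v**2)
-116499 - T(-182 - 290, g(15)) = -116499 - 2*(-182 - 290)*4**2 = -116499 - 2*(-472)*16 = -116499 - 1*(-15104) = -116499 + 15104 = -101395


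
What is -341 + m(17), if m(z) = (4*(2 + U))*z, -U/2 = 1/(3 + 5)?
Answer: -222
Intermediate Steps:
U = -¼ (U = -2/(3 + 5) = -2/8 = -2*⅛ = -¼ ≈ -0.25000)
m(z) = 7*z (m(z) = (4*(2 - ¼))*z = (4*(7/4))*z = 7*z)
-341 + m(17) = -341 + 7*17 = -341 + 119 = -222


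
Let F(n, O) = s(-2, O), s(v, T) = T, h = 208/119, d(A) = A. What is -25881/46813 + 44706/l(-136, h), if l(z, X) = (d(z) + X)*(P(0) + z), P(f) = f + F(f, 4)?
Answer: 32411189065/16453458736 ≈ 1.9699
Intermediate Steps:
h = 208/119 (h = 208*(1/119) = 208/119 ≈ 1.7479)
F(n, O) = O
P(f) = 4 + f (P(f) = f + 4 = 4 + f)
l(z, X) = (4 + z)*(X + z) (l(z, X) = (z + X)*((4 + 0) + z) = (X + z)*(4 + z) = (4 + z)*(X + z))
-25881/46813 + 44706/l(-136, h) = -25881/46813 + 44706/((-136)² + 4*(208/119) + 4*(-136) + (208/119)*(-136)) = -25881*1/46813 + 44706/(18496 + 832/119 - 544 - 1664/7) = -25881/46813 + 44706/(2108832/119) = -25881/46813 + 44706*(119/2108832) = -25881/46813 + 886669/351472 = 32411189065/16453458736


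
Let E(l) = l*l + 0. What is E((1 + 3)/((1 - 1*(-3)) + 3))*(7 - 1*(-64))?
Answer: 1136/49 ≈ 23.184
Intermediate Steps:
E(l) = l² (E(l) = l² + 0 = l²)
E((1 + 3)/((1 - 1*(-3)) + 3))*(7 - 1*(-64)) = ((1 + 3)/((1 - 1*(-3)) + 3))²*(7 - 1*(-64)) = (4/((1 + 3) + 3))²*(7 + 64) = (4/(4 + 3))²*71 = (4/7)²*71 = (16/49)*71 = 1136/49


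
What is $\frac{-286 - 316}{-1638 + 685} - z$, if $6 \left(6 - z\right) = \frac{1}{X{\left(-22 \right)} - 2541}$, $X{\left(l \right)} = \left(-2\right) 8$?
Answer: $- \frac{78490625}{14620926} \approx -5.3684$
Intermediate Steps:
$X{\left(l \right)} = -16$
$z = \frac{92053}{15342}$ ($z = 6 - \frac{1}{6 \left(-16 - 2541\right)} = 6 - \frac{1}{6 \left(-2557\right)} = 6 - - \frac{1}{15342} = 6 + \frac{1}{15342} = \frac{92053}{15342} \approx 6.0001$)
$\frac{-286 - 316}{-1638 + 685} - z = \frac{-286 - 316}{-1638 + 685} - \frac{92053}{15342} = - \frac{602}{-953} - \frac{92053}{15342} = \left(-602\right) \left(- \frac{1}{953}\right) - \frac{92053}{15342} = \frac{602}{953} - \frac{92053}{15342} = - \frac{78490625}{14620926}$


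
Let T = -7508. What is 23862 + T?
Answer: 16354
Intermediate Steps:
23862 + T = 23862 - 7508 = 16354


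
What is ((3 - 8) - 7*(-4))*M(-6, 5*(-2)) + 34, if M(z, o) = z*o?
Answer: 1414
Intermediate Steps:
M(z, o) = o*z
((3 - 8) - 7*(-4))*M(-6, 5*(-2)) + 34 = ((3 - 8) - 7*(-4))*((5*(-2))*(-6)) + 34 = (-5 + 28)*(-10*(-6)) + 34 = 23*60 + 34 = 1380 + 34 = 1414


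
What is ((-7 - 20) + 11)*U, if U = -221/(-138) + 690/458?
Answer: -785752/15801 ≈ -49.728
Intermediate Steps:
U = 98219/31602 (U = -221*(-1/138) + 690*(1/458) = 221/138 + 345/229 = 98219/31602 ≈ 3.1080)
((-7 - 20) + 11)*U = ((-7 - 20) + 11)*(98219/31602) = (-27 + 11)*(98219/31602) = -16*98219/31602 = -785752/15801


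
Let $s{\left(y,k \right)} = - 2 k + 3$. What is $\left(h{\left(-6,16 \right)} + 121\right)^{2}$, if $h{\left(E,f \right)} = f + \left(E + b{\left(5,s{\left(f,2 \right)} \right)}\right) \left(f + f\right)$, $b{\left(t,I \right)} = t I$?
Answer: $46225$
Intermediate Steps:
$s{\left(y,k \right)} = 3 - 2 k$
$b{\left(t,I \right)} = I t$
$h{\left(E,f \right)} = f + 2 f \left(-5 + E\right)$ ($h{\left(E,f \right)} = f + \left(E + \left(3 - 4\right) 5\right) \left(f + f\right) = f + \left(E + \left(3 - 4\right) 5\right) 2 f = f + \left(E - 5\right) 2 f = f + \left(-5 + E\right) 2 f = f + 2 f \left(-5 + E\right)$)
$\left(h{\left(-6,16 \right)} + 121\right)^{2} = \left(16 \left(-9 + 2 \left(-6\right)\right) + 121\right)^{2} = \left(16 \left(-9 - 12\right) + 121\right)^{2} = \left(16 \left(-21\right) + 121\right)^{2} = \left(-336 + 121\right)^{2} = \left(-215\right)^{2} = 46225$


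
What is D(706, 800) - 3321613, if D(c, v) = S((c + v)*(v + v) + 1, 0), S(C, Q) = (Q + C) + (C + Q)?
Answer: 1497589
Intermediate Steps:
S(C, Q) = 2*C + 2*Q (S(C, Q) = (C + Q) + (C + Q) = 2*C + 2*Q)
D(c, v) = 2 + 4*v*(c + v) (D(c, v) = 2*((c + v)*(v + v) + 1) + 2*0 = 2*((c + v)*(2*v) + 1) + 0 = 2*(2*v*(c + v) + 1) + 0 = 2*(1 + 2*v*(c + v)) + 0 = (2 + 4*v*(c + v)) + 0 = 2 + 4*v*(c + v))
D(706, 800) - 3321613 = (2 + 4*800**2 + 4*706*800) - 3321613 = (2 + 4*640000 + 2259200) - 3321613 = (2 + 2560000 + 2259200) - 3321613 = 4819202 - 3321613 = 1497589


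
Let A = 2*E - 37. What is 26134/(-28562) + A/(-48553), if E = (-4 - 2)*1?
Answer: -633742282/693385393 ≈ -0.91398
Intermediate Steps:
E = -6 (E = -6*1 = -6)
A = -49 (A = 2*(-6) - 37 = -12 - 37 = -49)
26134/(-28562) + A/(-48553) = 26134/(-28562) - 49/(-48553) = 26134*(-1/28562) - 49*(-1/48553) = -13067/14281 + 49/48553 = -633742282/693385393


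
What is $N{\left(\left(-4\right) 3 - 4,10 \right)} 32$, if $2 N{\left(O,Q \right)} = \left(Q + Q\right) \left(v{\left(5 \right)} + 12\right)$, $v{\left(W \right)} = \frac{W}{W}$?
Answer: $4160$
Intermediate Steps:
$v{\left(W \right)} = 1$
$N{\left(O,Q \right)} = 13 Q$ ($N{\left(O,Q \right)} = \frac{\left(Q + Q\right) \left(1 + 12\right)}{2} = \frac{2 Q 13}{2} = \frac{26 Q}{2} = 13 Q$)
$N{\left(\left(-4\right) 3 - 4,10 \right)} 32 = 13 \cdot 10 \cdot 32 = 130 \cdot 32 = 4160$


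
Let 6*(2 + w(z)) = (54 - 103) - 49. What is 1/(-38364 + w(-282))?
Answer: -3/115147 ≈ -2.6054e-5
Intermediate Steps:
w(z) = -55/3 (w(z) = -2 + ((54 - 103) - 49)/6 = -2 + (-49 - 49)/6 = -2 + (⅙)*(-98) = -2 - 49/3 = -55/3)
1/(-38364 + w(-282)) = 1/(-38364 - 55/3) = 1/(-115147/3) = -3/115147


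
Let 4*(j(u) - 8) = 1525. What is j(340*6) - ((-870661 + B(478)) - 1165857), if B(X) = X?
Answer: 8145717/4 ≈ 2.0364e+6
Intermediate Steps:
j(u) = 1557/4 (j(u) = 8 + (¼)*1525 = 8 + 1525/4 = 1557/4)
j(340*6) - ((-870661 + B(478)) - 1165857) = 1557/4 - ((-870661 + 478) - 1165857) = 1557/4 - (-870183 - 1165857) = 1557/4 - 1*(-2036040) = 1557/4 + 2036040 = 8145717/4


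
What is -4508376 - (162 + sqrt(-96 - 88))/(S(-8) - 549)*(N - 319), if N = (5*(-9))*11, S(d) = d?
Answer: -2511297300/557 - 1628*I*sqrt(46)/557 ≈ -4.5086e+6 - 19.823*I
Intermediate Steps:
N = -495 (N = -45*11 = -495)
-4508376 - (162 + sqrt(-96 - 88))/(S(-8) - 549)*(N - 319) = -4508376 - (162 + sqrt(-96 - 88))/(-8 - 549)*(-495 - 319) = -4508376 - (162 + sqrt(-184))/(-557)*(-814) = -4508376 - (162 + 2*I*sqrt(46))*(-1/557)*(-814) = -4508376 - (-162/557 - 2*I*sqrt(46)/557)*(-814) = -4508376 - (131868/557 + 1628*I*sqrt(46)/557) = -4508376 + (-131868/557 - 1628*I*sqrt(46)/557) = -2511297300/557 - 1628*I*sqrt(46)/557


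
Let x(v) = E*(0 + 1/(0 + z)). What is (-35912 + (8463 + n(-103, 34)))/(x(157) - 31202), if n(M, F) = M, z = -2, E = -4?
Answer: 287/325 ≈ 0.88308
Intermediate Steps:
x(v) = 2 (x(v) = -4*(0 + 1/(0 - 2)) = -4*(0 + 1/(-2)) = -4*(0 - ½) = -4*(-½) = 2)
(-35912 + (8463 + n(-103, 34)))/(x(157) - 31202) = (-35912 + (8463 - 103))/(2 - 31202) = (-35912 + 8360)/(-31200) = -27552*(-1/31200) = 287/325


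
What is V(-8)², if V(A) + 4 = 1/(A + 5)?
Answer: 169/9 ≈ 18.778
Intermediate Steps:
V(A) = -4 + 1/(5 + A) (V(A) = -4 + 1/(A + 5) = -4 + 1/(5 + A))
V(-8)² = ((-19 - 4*(-8))/(5 - 8))² = ((-19 + 32)/(-3))² = (-⅓*13)² = (-13/3)² = 169/9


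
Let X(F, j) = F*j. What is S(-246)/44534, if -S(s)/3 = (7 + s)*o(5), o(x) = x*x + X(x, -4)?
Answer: 3585/44534 ≈ 0.080500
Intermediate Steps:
o(x) = x² - 4*x (o(x) = x*x + x*(-4) = x² - 4*x)
S(s) = -105 - 15*s (S(s) = -3*(7 + s)*5*(-4 + 5) = -3*(7 + s)*5*1 = -3*(7 + s)*5 = -3*(35 + 5*s) = -105 - 15*s)
S(-246)/44534 = (-105 - 15*(-246))/44534 = (-105 + 3690)*(1/44534) = 3585*(1/44534) = 3585/44534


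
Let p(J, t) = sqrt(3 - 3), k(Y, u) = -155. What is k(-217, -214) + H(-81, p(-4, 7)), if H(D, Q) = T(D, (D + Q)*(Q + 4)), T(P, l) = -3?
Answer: -158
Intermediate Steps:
p(J, t) = 0 (p(J, t) = sqrt(0) = 0)
H(D, Q) = -3
k(-217, -214) + H(-81, p(-4, 7)) = -155 - 3 = -158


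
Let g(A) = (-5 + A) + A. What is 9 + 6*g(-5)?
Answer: -81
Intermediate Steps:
g(A) = -5 + 2*A
9 + 6*g(-5) = 9 + 6*(-5 + 2*(-5)) = 9 + 6*(-5 - 10) = 9 + 6*(-15) = 9 - 90 = -81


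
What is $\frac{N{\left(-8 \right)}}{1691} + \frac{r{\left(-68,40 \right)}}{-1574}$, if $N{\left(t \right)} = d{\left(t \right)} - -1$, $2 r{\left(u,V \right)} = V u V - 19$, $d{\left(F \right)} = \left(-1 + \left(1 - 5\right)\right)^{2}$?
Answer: $\frac{184094777}{5323268} \approx 34.583$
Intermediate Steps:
$d{\left(F \right)} = 25$ ($d{\left(F \right)} = \left(-1 + \left(1 - 5\right)\right)^{2} = \left(-1 - 4\right)^{2} = \left(-5\right)^{2} = 25$)
$r{\left(u,V \right)} = - \frac{19}{2} + \frac{u V^{2}}{2}$ ($r{\left(u,V \right)} = \frac{V u V - 19}{2} = \frac{u V^{2} - 19}{2} = \frac{-19 + u V^{2}}{2} = - \frac{19}{2} + \frac{u V^{2}}{2}$)
$N{\left(t \right)} = 26$ ($N{\left(t \right)} = 25 - -1 = 25 + 1 = 26$)
$\frac{N{\left(-8 \right)}}{1691} + \frac{r{\left(-68,40 \right)}}{-1574} = \frac{26}{1691} + \frac{- \frac{19}{2} + \frac{1}{2} \left(-68\right) 40^{2}}{-1574} = 26 \cdot \frac{1}{1691} + \left(- \frac{19}{2} + \frac{1}{2} \left(-68\right) 1600\right) \left(- \frac{1}{1574}\right) = \frac{26}{1691} + \left(- \frac{19}{2} - 54400\right) \left(- \frac{1}{1574}\right) = \frac{26}{1691} - - \frac{108819}{3148} = \frac{26}{1691} + \frac{108819}{3148} = \frac{184094777}{5323268}$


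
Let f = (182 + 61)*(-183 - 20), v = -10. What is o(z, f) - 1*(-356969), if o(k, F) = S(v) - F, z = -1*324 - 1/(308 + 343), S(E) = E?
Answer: 406288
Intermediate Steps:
f = -49329 (f = 243*(-203) = -49329)
z = -210925/651 (z = -324 - 1/651 = -210925/651 ≈ -324.00)
o(k, F) = -10 - F
o(z, f) - 1*(-356969) = (-10 - 1*(-49329)) - 1*(-356969) = (-10 + 49329) + 356969 = 49319 + 356969 = 406288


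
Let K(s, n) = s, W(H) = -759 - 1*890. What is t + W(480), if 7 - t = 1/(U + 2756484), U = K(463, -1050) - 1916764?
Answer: -1379580487/840183 ≈ -1642.0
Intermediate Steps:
W(H) = -1649 (W(H) = -759 - 890 = -1649)
U = -1916301 (U = 463 - 1916764 = -1916301)
t = 5881280/840183 (t = 7 - 1/(-1916301 + 2756484) = 7 - 1/840183 = 5881280/840183 ≈ 7.0000)
t + W(480) = 5881280/840183 - 1649 = -1379580487/840183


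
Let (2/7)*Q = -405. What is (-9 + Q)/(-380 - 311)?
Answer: 2853/1382 ≈ 2.0644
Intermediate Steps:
Q = -2835/2 (Q = (7/2)*(-405) = -2835/2 ≈ -1417.5)
(-9 + Q)/(-380 - 311) = (-9 - 2835/2)/(-380 - 311) = -2853/2/(-691) = -2853/2*(-1/691) = 2853/1382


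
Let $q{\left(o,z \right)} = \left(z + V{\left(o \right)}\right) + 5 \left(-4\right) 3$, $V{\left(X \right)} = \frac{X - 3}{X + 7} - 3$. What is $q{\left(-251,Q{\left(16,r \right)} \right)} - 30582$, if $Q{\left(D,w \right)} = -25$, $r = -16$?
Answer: $- \frac{3741613}{122} \approx -30669.0$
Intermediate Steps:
$V{\left(X \right)} = -3 + \frac{-3 + X}{7 + X}$ ($V{\left(X \right)} = \frac{-3 + X}{7 + X} - 3 = -3 + \frac{-3 + X}{7 + X}$)
$q{\left(o,z \right)} = -60 + z + \frac{2 \left(-12 - o\right)}{7 + o}$ ($q{\left(o,z \right)} = \left(z + \frac{2 \left(-12 - o\right)}{7 + o}\right) + 5 \left(-4\right) 3 = \left(z + \frac{2 \left(-12 - o\right)}{7 + o}\right) - 60 = -60 + z + \frac{2 \left(-12 - o\right)}{7 + o}$)
$q{\left(-251,Q{\left(16,r \right)} \right)} - 30582 = \frac{-24 - -502 + \left(-60 - 25\right) \left(7 - 251\right)}{7 - 251} - 30582 = \frac{-24 + 502 - -20740}{-244} - 30582 = - \frac{-24 + 502 + 20740}{244} - 30582 = \left(- \frac{1}{244}\right) 21218 - 30582 = - \frac{10609}{122} - 30582 = - \frac{3741613}{122}$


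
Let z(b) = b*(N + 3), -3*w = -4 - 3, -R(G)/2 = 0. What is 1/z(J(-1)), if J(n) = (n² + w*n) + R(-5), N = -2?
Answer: -¾ ≈ -0.75000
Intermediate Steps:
R(G) = 0 (R(G) = -2*0 = 0)
w = 7/3 (w = -(-4 - 3)/3 = -⅓*(-7) = 7/3 ≈ 2.3333)
J(n) = n² + 7*n/3 (J(n) = (n² + 7*n/3) + 0 = n² + 7*n/3)
z(b) = b (z(b) = b*(-2 + 3) = b*1 = b)
1/z(J(-1)) = 1/((⅓)*(-1)*(7 + 3*(-1))) = 1/((⅓)*(-1)*(7 - 3)) = 1/((⅓)*(-1)*4) = 1/(-4/3) = -¾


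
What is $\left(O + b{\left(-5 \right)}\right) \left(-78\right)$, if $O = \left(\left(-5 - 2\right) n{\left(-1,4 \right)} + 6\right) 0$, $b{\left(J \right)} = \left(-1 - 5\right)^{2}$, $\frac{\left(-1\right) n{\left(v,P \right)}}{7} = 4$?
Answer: $-2808$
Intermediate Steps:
$n{\left(v,P \right)} = -28$ ($n{\left(v,P \right)} = \left(-7\right) 4 = -28$)
$b{\left(J \right)} = 36$ ($b{\left(J \right)} = \left(-6\right)^{2} = 36$)
$O = 0$ ($O = \left(\left(-5 - 2\right) \left(-28\right) + 6\right) 0 = \left(\left(-7\right) \left(-28\right) + 6\right) 0 = \left(196 + 6\right) 0 = 202 \cdot 0 = 0$)
$\left(O + b{\left(-5 \right)}\right) \left(-78\right) = \left(0 + 36\right) \left(-78\right) = 36 \left(-78\right) = -2808$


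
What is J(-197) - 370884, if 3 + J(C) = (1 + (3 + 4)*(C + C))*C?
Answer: 172242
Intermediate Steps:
J(C) = -3 + C*(1 + 14*C) (J(C) = -3 + (1 + (3 + 4)*(C + C))*C = -3 + (1 + 7*(2*C))*C = -3 + (1 + 14*C)*C = -3 + C*(1 + 14*C))
J(-197) - 370884 = (-3 - 197 + 14*(-197)²) - 370884 = (-3 - 197 + 14*38809) - 370884 = (-3 - 197 + 543326) - 370884 = 543126 - 370884 = 172242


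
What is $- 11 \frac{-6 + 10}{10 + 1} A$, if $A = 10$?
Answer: $-40$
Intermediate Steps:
$- 11 \frac{-6 + 10}{10 + 1} A = - 11 \frac{-6 + 10}{10 + 1} \cdot 10 = - 11 \cdot \frac{4}{11} \cdot 10 = - 11 \cdot 4 \cdot \frac{1}{11} \cdot 10 = \left(-11\right) \frac{4}{11} \cdot 10 = \left(-4\right) 10 = -40$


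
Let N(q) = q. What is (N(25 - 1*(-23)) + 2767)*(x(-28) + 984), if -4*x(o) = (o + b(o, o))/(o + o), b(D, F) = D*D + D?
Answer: 11116435/4 ≈ 2.7791e+6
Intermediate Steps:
b(D, F) = D + D² (b(D, F) = D² + D = D + D²)
x(o) = -(o + o*(1 + o))/(8*o) (x(o) = -(o + o*(1 + o))/(4*(o + o)) = -(o + o*(1 + o))/(4*(2*o)) = -(o + o*(1 + o))*1/(2*o)/4 = -(o + o*(1 + o))/(8*o))
(N(25 - 1*(-23)) + 2767)*(x(-28) + 984) = ((25 - 1*(-23)) + 2767)*((-¼ - ⅛*(-28)) + 984) = ((25 + 23) + 2767)*((-¼ + 7/2) + 984) = (48 + 2767)*(13/4 + 984) = 2815*(3949/4) = 11116435/4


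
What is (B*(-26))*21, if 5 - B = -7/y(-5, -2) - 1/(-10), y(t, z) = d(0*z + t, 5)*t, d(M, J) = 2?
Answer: -11466/5 ≈ -2293.2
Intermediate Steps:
y(t, z) = 2*t
B = 21/5 (B = 5 - (-7/(2*(-5)) - 1/(-10)) = 5 - (-7/(-10) - 1*(-⅒)) = 5 - (-7*(-⅒) + ⅒) = 5 - (7/10 + ⅒) = 5 - 1*⅘ = 5 - ⅘ = 21/5 ≈ 4.2000)
(B*(-26))*21 = ((21/5)*(-26))*21 = -546/5*21 = -11466/5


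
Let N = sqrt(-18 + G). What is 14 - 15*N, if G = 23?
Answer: 14 - 15*sqrt(5) ≈ -19.541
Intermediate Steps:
N = sqrt(5) (N = sqrt(-18 + 23) = sqrt(5) ≈ 2.2361)
14 - 15*N = 14 - 15*sqrt(5)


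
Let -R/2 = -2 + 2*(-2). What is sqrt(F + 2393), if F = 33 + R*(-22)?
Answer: sqrt(2162) ≈ 46.497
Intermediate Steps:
R = 12 (R = -2*(-2 + 2*(-2)) = -2*(-2 - 4) = -2*(-6) = 12)
F = -231 (F = 33 + 12*(-22) = 33 - 264 = -231)
sqrt(F + 2393) = sqrt(-231 + 2393) = sqrt(2162)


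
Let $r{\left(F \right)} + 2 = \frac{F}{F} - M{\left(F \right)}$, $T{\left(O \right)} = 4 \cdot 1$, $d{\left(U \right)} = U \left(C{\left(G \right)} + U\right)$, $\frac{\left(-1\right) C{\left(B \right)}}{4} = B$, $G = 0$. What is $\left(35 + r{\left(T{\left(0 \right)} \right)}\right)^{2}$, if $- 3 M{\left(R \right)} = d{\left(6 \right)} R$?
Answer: $6724$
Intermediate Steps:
$C{\left(B \right)} = - 4 B$
$d{\left(U \right)} = U^{2}$ ($d{\left(U \right)} = U \left(\left(-4\right) 0 + U\right) = U \left(0 + U\right) = U U = U^{2}$)
$T{\left(O \right)} = 4$
$M{\left(R \right)} = - 12 R$ ($M{\left(R \right)} = - \frac{6^{2} R}{3} = - \frac{36 R}{3} = - 12 R$)
$r{\left(F \right)} = -1 + 12 F$ ($r{\left(F \right)} = -2 + \left(\frac{F}{F} - - 12 F\right) = -2 + \left(1 + 12 F\right) = -1 + 12 F$)
$\left(35 + r{\left(T{\left(0 \right)} \right)}\right)^{2} = \left(35 + \left(-1 + 12 \cdot 4\right)\right)^{2} = \left(35 + \left(-1 + 48\right)\right)^{2} = \left(35 + 47\right)^{2} = 82^{2} = 6724$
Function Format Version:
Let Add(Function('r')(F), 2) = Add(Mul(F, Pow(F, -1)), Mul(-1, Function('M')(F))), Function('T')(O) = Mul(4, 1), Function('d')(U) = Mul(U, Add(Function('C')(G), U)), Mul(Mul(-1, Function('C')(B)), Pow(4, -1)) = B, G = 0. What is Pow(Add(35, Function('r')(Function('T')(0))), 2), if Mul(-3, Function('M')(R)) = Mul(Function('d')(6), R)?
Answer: 6724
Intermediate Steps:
Function('C')(B) = Mul(-4, B)
Function('d')(U) = Pow(U, 2) (Function('d')(U) = Mul(U, Add(Mul(-4, 0), U)) = Mul(U, Add(0, U)) = Mul(U, U) = Pow(U, 2))
Function('T')(O) = 4
Function('M')(R) = Mul(-12, R) (Function('M')(R) = Mul(Rational(-1, 3), Mul(Pow(6, 2), R)) = Mul(Rational(-1, 3), Mul(36, R)) = Mul(-12, R))
Function('r')(F) = Add(-1, Mul(12, F)) (Function('r')(F) = Add(-2, Add(Mul(F, Pow(F, -1)), Mul(-1, Mul(-12, F)))) = Add(-2, Add(1, Mul(12, F))) = Add(-1, Mul(12, F)))
Pow(Add(35, Function('r')(Function('T')(0))), 2) = Pow(Add(35, Add(-1, Mul(12, 4))), 2) = Pow(Add(35, Add(-1, 48)), 2) = Pow(Add(35, 47), 2) = Pow(82, 2) = 6724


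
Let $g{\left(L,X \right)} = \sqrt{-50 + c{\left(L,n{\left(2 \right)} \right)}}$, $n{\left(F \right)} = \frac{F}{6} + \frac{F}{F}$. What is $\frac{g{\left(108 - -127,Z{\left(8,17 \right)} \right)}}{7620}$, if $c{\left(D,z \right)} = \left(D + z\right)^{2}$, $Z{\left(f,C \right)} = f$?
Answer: $\frac{\sqrt{502231}}{22860} \approx 0.031001$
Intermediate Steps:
$n{\left(F \right)} = 1 + \frac{F}{6}$ ($n{\left(F \right)} = F \frac{1}{6} + 1 = \frac{F}{6} + 1 = 1 + \frac{F}{6}$)
$g{\left(L,X \right)} = \sqrt{-50 + \left(\frac{4}{3} + L\right)^{2}}$ ($g{\left(L,X \right)} = \sqrt{-50 + \left(L + \left(1 + \frac{1}{6} \cdot 2\right)\right)^{2}} = \sqrt{-50 + \left(L + \left(1 + \frac{1}{3}\right)\right)^{2}} = \sqrt{-50 + \left(L + \frac{4}{3}\right)^{2}} = \sqrt{-50 + \left(\frac{4}{3} + L\right)^{2}}$)
$\frac{g{\left(108 - -127,Z{\left(8,17 \right)} \right)}}{7620} = \frac{\frac{1}{3} \sqrt{-450 + \left(4 + 3 \left(108 - -127\right)\right)^{2}}}{7620} = \frac{\sqrt{-450 + \left(4 + 3 \left(108 + 127\right)\right)^{2}}}{3} \cdot \frac{1}{7620} = \frac{\sqrt{-450 + \left(4 + 3 \cdot 235\right)^{2}}}{3} \cdot \frac{1}{7620} = \frac{\sqrt{-450 + \left(4 + 705\right)^{2}}}{3} \cdot \frac{1}{7620} = \frac{\sqrt{-450 + 709^{2}}}{3} \cdot \frac{1}{7620} = \frac{\sqrt{-450 + 502681}}{3} \cdot \frac{1}{7620} = \frac{\sqrt{502231}}{3} \cdot \frac{1}{7620} = \frac{\sqrt{502231}}{22860}$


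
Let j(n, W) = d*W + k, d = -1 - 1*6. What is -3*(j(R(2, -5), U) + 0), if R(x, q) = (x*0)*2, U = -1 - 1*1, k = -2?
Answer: -36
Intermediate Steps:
d = -7 (d = -1 - 6 = -7)
U = -2 (U = -1 - 1 = -2)
R(x, q) = 0 (R(x, q) = 0*2 = 0)
j(n, W) = -2 - 7*W (j(n, W) = -7*W - 2 = -2 - 7*W)
-3*(j(R(2, -5), U) + 0) = -3*((-2 - 7*(-2)) + 0) = -3*((-2 + 14) + 0) = -3*(12 + 0) = -3*12 = -36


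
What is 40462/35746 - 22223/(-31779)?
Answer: 1040112628/567986067 ≈ 1.8312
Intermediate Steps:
40462/35746 - 22223/(-31779) = 40462*(1/35746) - 22223*(-1/31779) = 20231/17873 + 22223/31779 = 1040112628/567986067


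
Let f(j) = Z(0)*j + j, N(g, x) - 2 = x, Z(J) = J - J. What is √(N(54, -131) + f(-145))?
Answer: I*√274 ≈ 16.553*I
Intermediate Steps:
Z(J) = 0
N(g, x) = 2 + x
f(j) = j (f(j) = 0*j + j = 0 + j = j)
√(N(54, -131) + f(-145)) = √((2 - 131) - 145) = √(-129 - 145) = √(-274) = I*√274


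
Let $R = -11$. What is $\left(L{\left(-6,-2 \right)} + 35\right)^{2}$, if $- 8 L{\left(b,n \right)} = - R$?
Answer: $\frac{72361}{64} \approx 1130.6$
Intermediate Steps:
$L{\left(b,n \right)} = - \frac{11}{8}$ ($L{\left(b,n \right)} = - \frac{\left(-1\right) \left(-11\right)}{8} = \left(- \frac{1}{8}\right) 11 = - \frac{11}{8}$)
$\left(L{\left(-6,-2 \right)} + 35\right)^{2} = \left(- \frac{11}{8} + 35\right)^{2} = \left(\frac{269}{8}\right)^{2} = \frac{72361}{64}$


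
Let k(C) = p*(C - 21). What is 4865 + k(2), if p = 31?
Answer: 4276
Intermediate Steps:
k(C) = -651 + 31*C (k(C) = 31*(C - 21) = 31*(-21 + C) = -651 + 31*C)
4865 + k(2) = 4865 + (-651 + 31*2) = 4865 + (-651 + 62) = 4865 - 589 = 4276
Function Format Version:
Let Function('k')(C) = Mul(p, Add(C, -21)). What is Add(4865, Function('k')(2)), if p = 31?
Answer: 4276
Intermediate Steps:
Function('k')(C) = Add(-651, Mul(31, C)) (Function('k')(C) = Mul(31, Add(C, -21)) = Mul(31, Add(-21, C)) = Add(-651, Mul(31, C)))
Add(4865, Function('k')(2)) = Add(4865, Add(-651, Mul(31, 2))) = Add(4865, Add(-651, 62)) = Add(4865, -589) = 4276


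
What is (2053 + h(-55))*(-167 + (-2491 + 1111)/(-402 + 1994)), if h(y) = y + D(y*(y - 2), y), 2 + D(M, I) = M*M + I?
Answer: -328381610313/199 ≈ -1.6502e+9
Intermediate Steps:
D(M, I) = -2 + I + M² (D(M, I) = -2 + (M*M + I) = -2 + (M² + I) = -2 + (I + M²) = -2 + I + M²)
h(y) = -2 + 2*y + y²*(-2 + y)² (h(y) = y + (-2 + y + (y*(y - 2))²) = y + (-2 + y + (y*(-2 + y))²) = y + (-2 + y + y²*(-2 + y)²) = -2 + 2*y + y²*(-2 + y)²)
(2053 + h(-55))*(-167 + (-2491 + 1111)/(-402 + 1994)) = (2053 + (-2 + 2*(-55) + (-55)²*(-2 - 55)²))*(-167 + (-2491 + 1111)/(-402 + 1994)) = (2053 + (-2 - 110 + 3025*(-57)²))*(-167 - 1380/1592) = (2053 + (-2 - 110 + 3025*3249))*(-167 - 1380*1/1592) = (2053 + (-2 - 110 + 9828225))*(-167 - 345/398) = (2053 + 9828113)*(-66811/398) = 9830166*(-66811/398) = -328381610313/199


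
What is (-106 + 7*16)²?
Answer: 36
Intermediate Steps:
(-106 + 7*16)² = (-106 + 112)² = 6² = 36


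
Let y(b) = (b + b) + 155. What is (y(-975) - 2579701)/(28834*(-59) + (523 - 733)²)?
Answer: 1290748/828553 ≈ 1.5578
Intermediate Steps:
y(b) = 155 + 2*b (y(b) = 2*b + 155 = 155 + 2*b)
(y(-975) - 2579701)/(28834*(-59) + (523 - 733)²) = ((155 + 2*(-975)) - 2579701)/(28834*(-59) + (523 - 733)²) = ((155 - 1950) - 2579701)/(-1701206 + (-210)²) = (-1795 - 2579701)/(-1701206 + 44100) = -2581496/(-1657106) = -2581496*(-1/1657106) = 1290748/828553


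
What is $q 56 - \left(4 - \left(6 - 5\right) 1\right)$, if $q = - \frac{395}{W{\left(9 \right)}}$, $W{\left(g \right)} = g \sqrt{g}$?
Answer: $- \frac{22201}{27} \approx -822.26$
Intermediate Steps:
$W{\left(g \right)} = g^{\frac{3}{2}}$
$q = - \frac{395}{27}$ ($q = - \frac{395}{9^{\frac{3}{2}}} = - \frac{395}{27} \approx -14.63$)
$q 56 - \left(4 - \left(6 - 5\right) 1\right) = \left(- \frac{395}{27}\right) 56 - \left(4 - \left(6 - 5\right) 1\right) = - \frac{22120}{27} - \left(4 - \left(6 - 5\right) 1\right) = - \frac{22120}{27} + \left(-4 + 1 \cdot 1\right) = - \frac{22120}{27} + \left(-4 + 1\right) = - \frac{22120}{27} - 3 = - \frac{22201}{27}$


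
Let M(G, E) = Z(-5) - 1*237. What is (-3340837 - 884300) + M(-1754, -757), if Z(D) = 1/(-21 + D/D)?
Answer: -84507481/20 ≈ -4.2254e+6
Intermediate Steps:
Z(D) = -1/20 (Z(D) = 1/(-21 + 1) = 1/(-20) = -1/20)
M(G, E) = -4741/20 (M(G, E) = -1/20 - 1*237 = -1/20 - 237 = -4741/20)
(-3340837 - 884300) + M(-1754, -757) = (-3340837 - 884300) - 4741/20 = -4225137 - 4741/20 = -84507481/20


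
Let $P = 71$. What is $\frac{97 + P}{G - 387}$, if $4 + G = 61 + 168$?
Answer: $- \frac{28}{27} \approx -1.037$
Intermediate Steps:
$G = 225$ ($G = -4 + \left(61 + 168\right) = -4 + 229 = 225$)
$\frac{97 + P}{G - 387} = \frac{97 + 71}{225 - 387} = \frac{168}{-162} = 168 \left(- \frac{1}{162}\right) = - \frac{28}{27}$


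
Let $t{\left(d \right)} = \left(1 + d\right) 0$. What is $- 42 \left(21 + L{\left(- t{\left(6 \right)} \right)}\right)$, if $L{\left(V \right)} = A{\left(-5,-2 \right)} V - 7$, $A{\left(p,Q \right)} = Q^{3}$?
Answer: $-588$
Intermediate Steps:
$t{\left(d \right)} = 0$
$L{\left(V \right)} = -7 - 8 V$ ($L{\left(V \right)} = \left(-2\right)^{3} V - 7 = - 8 V - 7 = -7 - 8 V$)
$- 42 \left(21 + L{\left(- t{\left(6 \right)} \right)}\right) = - 42 \left(21 - \left(7 + 8 \left(\left(-1\right) 0\right)\right)\right) = - 42 \left(21 - 7\right) = \left(-42\right) 14 = -588$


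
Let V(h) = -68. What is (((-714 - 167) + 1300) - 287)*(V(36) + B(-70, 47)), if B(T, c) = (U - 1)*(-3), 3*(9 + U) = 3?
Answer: -5412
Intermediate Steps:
U = -8 (U = -9 + (⅓)*3 = -9 + 1 = -8)
B(T, c) = 27 (B(T, c) = (-8 - 1)*(-3) = -9*(-3) = 27)
(((-714 - 167) + 1300) - 287)*(V(36) + B(-70, 47)) = (((-714 - 167) + 1300) - 287)*(-68 + 27) = ((-881 + 1300) - 287)*(-41) = (419 - 287)*(-41) = 132*(-41) = -5412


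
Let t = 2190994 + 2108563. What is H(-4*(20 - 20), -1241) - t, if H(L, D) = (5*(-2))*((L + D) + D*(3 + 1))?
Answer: -4237507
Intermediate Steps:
t = 4299557
H(L, D) = -50*D - 10*L (H(L, D) = -10*((D + L) + D*4) = -10*((D + L) + 4*D) = -10*(L + 5*D) = -50*D - 10*L)
H(-4*(20 - 20), -1241) - t = (-50*(-1241) - (-40)*(20 - 20)) - 1*4299557 = (62050 - (-40)*0) - 4299557 = (62050 - 10*0) - 4299557 = (62050 + 0) - 4299557 = 62050 - 4299557 = -4237507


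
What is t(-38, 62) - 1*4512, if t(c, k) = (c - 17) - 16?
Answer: -4583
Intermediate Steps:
t(c, k) = -33 + c (t(c, k) = (-17 + c) - 16 = -33 + c)
t(-38, 62) - 1*4512 = (-33 - 38) - 1*4512 = -71 - 4512 = -4583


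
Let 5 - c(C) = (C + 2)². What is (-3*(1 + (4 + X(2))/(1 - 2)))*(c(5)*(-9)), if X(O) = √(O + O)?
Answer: 5940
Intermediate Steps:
X(O) = √2*√O (X(O) = √(2*O) = √2*√O)
c(C) = 5 - (2 + C)² (c(C) = 5 - (C + 2)² = 5 - (2 + C)²)
(-3*(1 + (4 + X(2))/(1 - 2)))*(c(5)*(-9)) = (-3*(1 + (4 + √2*√2)/(1 - 2)))*((5 - (2 + 5)²)*(-9)) = (-3*(1 + (4 + 2)/(-1)))*((5 - 1*7²)*(-9)) = (-3*(1 + 6*(-1)))*((5 - 1*49)*(-9)) = (-3*(1 - 6))*((5 - 49)*(-9)) = (-3*(-5))*(-44*(-9)) = 15*396 = 5940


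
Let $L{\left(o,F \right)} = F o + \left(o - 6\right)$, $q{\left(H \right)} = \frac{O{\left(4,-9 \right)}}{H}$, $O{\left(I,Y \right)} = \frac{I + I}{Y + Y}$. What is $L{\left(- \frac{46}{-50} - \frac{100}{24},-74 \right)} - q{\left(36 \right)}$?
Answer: $\frac{935627}{4050} \approx 231.02$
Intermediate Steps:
$O{\left(I,Y \right)} = \frac{I}{Y}$ ($O{\left(I,Y \right)} = \frac{2 I}{2 Y} = 2 I \frac{1}{2 Y} = \frac{I}{Y}$)
$q{\left(H \right)} = - \frac{4}{9 H}$ ($q{\left(H \right)} = \frac{4 \frac{1}{-9}}{H} = \frac{4 \left(- \frac{1}{9}\right)}{H} = - \frac{4}{9 H}$)
$L{\left(o,F \right)} = -6 + o + F o$ ($L{\left(o,F \right)} = F o + \left(-6 + o\right) = -6 + o + F o$)
$L{\left(- \frac{46}{-50} - \frac{100}{24},-74 \right)} - q{\left(36 \right)} = \left(-6 - \left(- \frac{23}{25} + \frac{25}{6}\right) - 74 \left(- \frac{46}{-50} - \frac{100}{24}\right)\right) - - \frac{4}{9 \cdot 36} = \left(-6 - \frac{487}{150} - 74 \left(\left(-46\right) \left(- \frac{1}{50}\right) - \frac{25}{6}\right)\right) - \left(- \frac{4}{9}\right) \frac{1}{36} = \left(-6 + \left(\frac{23}{25} - \frac{25}{6}\right) - 74 \left(\frac{23}{25} - \frac{25}{6}\right)\right) - - \frac{1}{81} = \left(-6 - \frac{487}{150} - - \frac{18019}{75}\right) + \frac{1}{81} = \left(-6 - \frac{487}{150} + \frac{18019}{75}\right) + \frac{1}{81} = \frac{34651}{150} + \frac{1}{81} = \frac{935627}{4050}$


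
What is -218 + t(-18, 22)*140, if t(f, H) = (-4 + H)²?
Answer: 45142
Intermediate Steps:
-218 + t(-18, 22)*140 = -218 + (-4 + 22)²*140 = -218 + 18²*140 = -218 + 324*140 = -218 + 45360 = 45142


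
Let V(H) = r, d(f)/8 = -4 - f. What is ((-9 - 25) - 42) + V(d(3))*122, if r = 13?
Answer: 1510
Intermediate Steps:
d(f) = -32 - 8*f (d(f) = 8*(-4 - f) = -32 - 8*f)
V(H) = 13
((-9 - 25) - 42) + V(d(3))*122 = ((-9 - 25) - 42) + 13*122 = (-34 - 42) + 1586 = -76 + 1586 = 1510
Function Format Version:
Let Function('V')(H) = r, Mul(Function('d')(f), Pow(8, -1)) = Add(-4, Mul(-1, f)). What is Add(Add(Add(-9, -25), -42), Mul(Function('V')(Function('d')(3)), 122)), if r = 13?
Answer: 1510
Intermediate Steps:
Function('d')(f) = Add(-32, Mul(-8, f)) (Function('d')(f) = Mul(8, Add(-4, Mul(-1, f))) = Add(-32, Mul(-8, f)))
Function('V')(H) = 13
Add(Add(Add(-9, -25), -42), Mul(Function('V')(Function('d')(3)), 122)) = Add(Add(Add(-9, -25), -42), Mul(13, 122)) = Add(Add(-34, -42), 1586) = Add(-76, 1586) = 1510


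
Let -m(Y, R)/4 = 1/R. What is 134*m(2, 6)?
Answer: -268/3 ≈ -89.333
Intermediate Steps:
m(Y, R) = -4/R
134*m(2, 6) = 134*(-4/6) = 134*(-4*⅙) = 134*(-⅔) = -268/3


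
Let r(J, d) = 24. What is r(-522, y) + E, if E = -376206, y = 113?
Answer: -376182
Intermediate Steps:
r(-522, y) + E = 24 - 376206 = -376182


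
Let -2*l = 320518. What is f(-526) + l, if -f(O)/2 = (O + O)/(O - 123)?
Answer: -104010195/649 ≈ -1.6026e+5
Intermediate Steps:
l = -160259 (l = -½*320518 = -160259)
f(O) = -4*O/(-123 + O) (f(O) = -2*(O + O)/(O - 123) = -2*2*O/(-123 + O) = -4*O/(-123 + O))
f(-526) + l = -4*(-526)/(-123 - 526) - 160259 = -4*(-526)/(-649) - 160259 = -4*(-526)*(-1/649) - 160259 = -2104/649 - 160259 = -104010195/649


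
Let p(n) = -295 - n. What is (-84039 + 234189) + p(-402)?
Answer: 150257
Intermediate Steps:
(-84039 + 234189) + p(-402) = (-84039 + 234189) + (-295 - 1*(-402)) = 150150 + (-295 + 402) = 150150 + 107 = 150257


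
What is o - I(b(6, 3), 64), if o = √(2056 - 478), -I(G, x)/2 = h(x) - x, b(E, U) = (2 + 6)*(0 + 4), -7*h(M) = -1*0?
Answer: -128 + √1578 ≈ -88.276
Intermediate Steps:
h(M) = 0 (h(M) = -(-1)*0/7 = -⅐*0 = 0)
b(E, U) = 32 (b(E, U) = 8*4 = 32)
I(G, x) = 2*x (I(G, x) = -2*(0 - x) = -(-2)*x = 2*x)
o = √1578 ≈ 39.724
o - I(b(6, 3), 64) = √1578 - 2*64 = √1578 - 1*128 = √1578 - 128 = -128 + √1578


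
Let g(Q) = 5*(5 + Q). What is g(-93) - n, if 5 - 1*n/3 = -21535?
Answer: -65060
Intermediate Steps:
n = 64620 (n = 15 - 3*(-21535) = 15 + 64605 = 64620)
g(Q) = 25 + 5*Q
g(-93) - n = (25 + 5*(-93)) - 1*64620 = (25 - 465) - 64620 = -440 - 64620 = -65060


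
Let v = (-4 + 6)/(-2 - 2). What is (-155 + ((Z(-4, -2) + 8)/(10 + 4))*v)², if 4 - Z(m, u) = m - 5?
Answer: 388129/16 ≈ 24258.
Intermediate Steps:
Z(m, u) = 9 - m (Z(m, u) = 4 - (m - 5) = 4 - (-5 + m) = 4 + (5 - m) = 9 - m)
v = -½ (v = 2/(-4) = 2*(-¼) = -½ ≈ -0.50000)
(-155 + ((Z(-4, -2) + 8)/(10 + 4))*v)² = (-155 + (((9 - 1*(-4)) + 8)/(10 + 4))*(-½))² = (-155 + (((9 + 4) + 8)/14)*(-½))² = (-155 + ((13 + 8)*(1/14))*(-½))² = (-155 + (21*(1/14))*(-½))² = (-155 + (3/2)*(-½))² = (-155 - ¾)² = (-623/4)² = 388129/16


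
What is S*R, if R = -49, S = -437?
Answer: 21413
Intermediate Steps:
S*R = -437*(-49) = 21413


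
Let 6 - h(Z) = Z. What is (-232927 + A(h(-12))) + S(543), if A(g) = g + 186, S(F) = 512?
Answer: -232211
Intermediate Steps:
h(Z) = 6 - Z
A(g) = 186 + g
(-232927 + A(h(-12))) + S(543) = (-232927 + (186 + (6 - 1*(-12)))) + 512 = (-232927 + (186 + (6 + 12))) + 512 = (-232927 + (186 + 18)) + 512 = (-232927 + 204) + 512 = -232723 + 512 = -232211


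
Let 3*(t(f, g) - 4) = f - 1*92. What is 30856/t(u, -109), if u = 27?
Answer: -92568/53 ≈ -1746.6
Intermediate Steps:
t(f, g) = -80/3 + f/3 (t(f, g) = 4 + (f - 1*92)/3 = 4 + (f - 92)/3 = 4 + (-92 + f)/3 = 4 + (-92/3 + f/3) = -80/3 + f/3)
30856/t(u, -109) = 30856/(-80/3 + (⅓)*27) = 30856/(-80/3 + 9) = 30856/(-53/3) = 30856*(-3/53) = -92568/53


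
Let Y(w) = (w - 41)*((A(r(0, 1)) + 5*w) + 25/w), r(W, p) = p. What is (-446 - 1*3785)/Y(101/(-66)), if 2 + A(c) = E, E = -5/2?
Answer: -930726918/266527457 ≈ -3.4921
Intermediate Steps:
E = -5/2 (E = -5*1/2 = -5/2 ≈ -2.5000)
A(c) = -9/2 (A(c) = -2 - 5/2 = -9/2)
Y(w) = (-41 + w)*(-9/2 + 5*w + 25/w) (Y(w) = (w - 41)*((-9/2 + 5*w) + 25/w) = (-41 + w)*(-9/2 + 5*w + 25/w))
(-446 - 1*3785)/Y(101/(-66)) = (-446 - 1*3785)/(((-2050 + (101/(-66))*(419 - 42319/(-66) + 10*(101/(-66))**2))/(2*((101/(-66)))))) = (-446 - 3785)/(((-2050 + (101*(-1/66))*(419 - 42319*(-1)/66 + 10*(101*(-1/66))**2))/(2*((101*(-1/66)))))) = -4231*(-101/(33*(-2050 - 101*(419 - 419*(-101/66) + 10*(-101/66)**2)/66))) = -4231*(-101/(33*(-2050 - 101*(419 + 42319/66 + 10*(10201/4356))/66))) = -4231*(-101/(33*(-2050 - 101*(419 + 42319/66 + 51005/2178)/66))) = -4231*(-101/(33*(-2050 - 101/66*1180057/1089))) = -4231*(-101/(33*(-2050 - 119185757/71874))) = -4231/((1/2)*(-66/101)*(-266527457/71874)) = -4231/266527457/219978 = -4231*219978/266527457 = -930726918/266527457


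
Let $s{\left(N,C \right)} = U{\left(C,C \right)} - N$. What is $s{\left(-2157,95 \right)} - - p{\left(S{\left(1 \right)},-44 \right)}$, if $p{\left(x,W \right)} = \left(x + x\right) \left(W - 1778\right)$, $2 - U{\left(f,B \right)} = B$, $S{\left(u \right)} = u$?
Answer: $-1580$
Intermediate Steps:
$U{\left(f,B \right)} = 2 - B$
$s{\left(N,C \right)} = 2 - C - N$ ($s{\left(N,C \right)} = \left(2 - C\right) - N = 2 - C - N$)
$p{\left(x,W \right)} = 2 x \left(-1778 + W\right)$
$s{\left(-2157,95 \right)} - - p{\left(S{\left(1 \right)},-44 \right)} = \left(2 - 95 - -2157\right) - - 2 \cdot 1 \left(-1778 - 44\right) = \left(2 - 95 + 2157\right) - - 2 \cdot 1 \left(-1822\right) = 2064 - \left(-1\right) \left(-3644\right) = 2064 - 3644 = -1580$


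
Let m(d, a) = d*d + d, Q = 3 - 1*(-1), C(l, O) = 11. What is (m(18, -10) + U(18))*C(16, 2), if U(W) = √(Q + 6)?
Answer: 3762 + 11*√10 ≈ 3796.8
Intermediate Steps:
Q = 4 (Q = 3 + 1 = 4)
m(d, a) = d + d² (m(d, a) = d² + d = d + d²)
U(W) = √10 (U(W) = √(4 + 6) = √10)
(m(18, -10) + U(18))*C(16, 2) = (18*(1 + 18) + √10)*11 = (18*19 + √10)*11 = (342 + √10)*11 = 3762 + 11*√10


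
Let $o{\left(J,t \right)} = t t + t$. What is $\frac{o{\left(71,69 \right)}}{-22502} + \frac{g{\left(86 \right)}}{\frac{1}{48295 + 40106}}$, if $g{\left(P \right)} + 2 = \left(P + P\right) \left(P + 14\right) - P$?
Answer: $\frac{17019589225497}{11251} \approx 1.5127 \cdot 10^{9}$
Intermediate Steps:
$o{\left(J,t \right)} = t + t^{2}$ ($o{\left(J,t \right)} = t^{2} + t = t + t^{2}$)
$g{\left(P \right)} = -2 - P + 2 P \left(14 + P\right)$ ($g{\left(P \right)} = -2 - \left(P - \left(P + P\right) \left(P + 14\right)\right) = -2 - \left(P - 2 P \left(14 + P\right)\right) = -2 + \left(2 P \left(14 + P\right) - P\right) = -2 + \left(- P + 2 P \left(14 + P\right)\right) = -2 - P + 2 P \left(14 + P\right)$)
$\frac{o{\left(71,69 \right)}}{-22502} + \frac{g{\left(86 \right)}}{\frac{1}{48295 + 40106}} = \frac{69 \left(1 + 69\right)}{-22502} + \frac{-2 + 2 \cdot 86^{2} + 27 \cdot 86}{\frac{1}{48295 + 40106}} = 69 \cdot 70 \left(- \frac{1}{22502}\right) + \frac{-2 + 2 \cdot 7396 + 2322}{\frac{1}{88401}} = 4830 \left(- \frac{1}{22502}\right) + \left(-2 + 14792 + 2322\right) \frac{1}{\frac{1}{88401}} = - \frac{2415}{11251} + 17112 \cdot 88401 = - \frac{2415}{11251} + 1512717912 = \frac{17019589225497}{11251}$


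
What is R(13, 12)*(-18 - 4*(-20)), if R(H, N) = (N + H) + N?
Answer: 2294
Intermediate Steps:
R(H, N) = H + 2*N (R(H, N) = (H + N) + N = H + 2*N)
R(13, 12)*(-18 - 4*(-20)) = (13 + 2*12)*(-18 - 4*(-20)) = (13 + 24)*(-18 + 80) = 37*62 = 2294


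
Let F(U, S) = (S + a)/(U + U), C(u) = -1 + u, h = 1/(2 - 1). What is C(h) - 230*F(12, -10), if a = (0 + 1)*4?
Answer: 115/2 ≈ 57.500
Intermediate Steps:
a = 4 (a = 1*4 = 4)
h = 1 (h = 1/1 = 1)
F(U, S) = (4 + S)/(2*U) (F(U, S) = (S + 4)/(U + U) = (4 + S)/((2*U)) = (4 + S)*(1/(2*U)) = (4 + S)/(2*U))
C(h) - 230*F(12, -10) = (-1 + 1) - 115*(4 - 10)/12 = 0 - 115*(-6)/12 = 0 - 230*(-¼) = 0 + 115/2 = 115/2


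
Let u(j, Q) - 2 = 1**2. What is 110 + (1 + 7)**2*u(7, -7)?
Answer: 302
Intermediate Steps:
u(j, Q) = 3 (u(j, Q) = 2 + 1**2 = 2 + 1 = 3)
110 + (1 + 7)**2*u(7, -7) = 110 + (1 + 7)**2*3 = 110 + 8**2*3 = 110 + 64*3 = 110 + 192 = 302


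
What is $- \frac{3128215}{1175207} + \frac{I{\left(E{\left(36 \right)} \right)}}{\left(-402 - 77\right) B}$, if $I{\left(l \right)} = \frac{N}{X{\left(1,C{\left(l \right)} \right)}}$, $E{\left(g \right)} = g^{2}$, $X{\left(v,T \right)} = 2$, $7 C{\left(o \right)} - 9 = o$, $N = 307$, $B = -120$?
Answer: $- \frac{359258807851}{135101796720} \approx -2.6592$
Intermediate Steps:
$C{\left(o \right)} = \frac{9}{7} + \frac{o}{7}$
$I{\left(l \right)} = \frac{307}{2}$
$- \frac{3128215}{1175207} + \frac{I{\left(E{\left(36 \right)} \right)}}{\left(-402 - 77\right) B} = - \frac{3128215}{1175207} + \frac{307}{2 \left(-402 - 77\right) \left(-120\right)} = \left(-3128215\right) \frac{1}{1175207} + \frac{307}{2 \left(\left(-479\right) \left(-120\right)\right)} = - \frac{3128215}{1175207} + \frac{307}{2 \cdot 57480} = - \frac{3128215}{1175207} + \frac{307}{2} \cdot \frac{1}{57480} = - \frac{3128215}{1175207} + \frac{307}{114960} = - \frac{359258807851}{135101796720}$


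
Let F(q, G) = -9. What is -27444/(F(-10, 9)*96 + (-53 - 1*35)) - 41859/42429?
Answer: 93714309/3366034 ≈ 27.841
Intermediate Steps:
-27444/(F(-10, 9)*96 + (-53 - 1*35)) - 41859/42429 = -27444/(-9*96 + (-53 - 1*35)) - 41859/42429 = -27444/(-864 + (-53 - 35)) - 41859*1/42429 = -27444/(-864 - 88) - 13953/14143 = -27444/(-952) - 13953/14143 = -27444*(-1/952) - 13953/14143 = 6861/238 - 13953/14143 = 93714309/3366034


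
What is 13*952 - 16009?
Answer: -3633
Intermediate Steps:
13*952 - 16009 = 12376 - 16009 = -3633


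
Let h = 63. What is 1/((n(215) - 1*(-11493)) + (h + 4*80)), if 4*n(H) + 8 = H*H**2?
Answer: 4/9985871 ≈ 4.0057e-7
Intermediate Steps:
n(H) = -2 + H**3/4 (n(H) = -2 + (H*H**2)/4 = -2 + H**3/4)
1/((n(215) - 1*(-11493)) + (h + 4*80)) = 1/(((-2 + (1/4)*215**3) - 1*(-11493)) + (63 + 4*80)) = 1/(((-2 + (1/4)*9938375) + 11493) + (63 + 320)) = 1/(((-2 + 9938375/4) + 11493) + 383) = 1/((9938367/4 + 11493) + 383) = 1/(9984339/4 + 383) = 1/(9985871/4) = 4/9985871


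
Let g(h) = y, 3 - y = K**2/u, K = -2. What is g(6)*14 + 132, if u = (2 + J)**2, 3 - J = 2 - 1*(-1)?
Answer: 160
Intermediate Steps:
J = 0 (J = 3 - (2 - 1*(-1)) = 3 - (2 + 1) = 3 - 1*3 = 3 - 3 = 0)
u = 4 (u = (2 + 0)**2 = 2**2 = 4)
y = 2 (y = 3 - (-2)**2/4 = 3 - 4/4 = 3 - 1*1 = 3 - 1 = 2)
g(h) = 2
g(6)*14 + 132 = 2*14 + 132 = 28 + 132 = 160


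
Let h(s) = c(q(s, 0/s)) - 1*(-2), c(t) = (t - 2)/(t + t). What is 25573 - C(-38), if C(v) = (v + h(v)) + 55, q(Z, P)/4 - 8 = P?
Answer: 817713/32 ≈ 25554.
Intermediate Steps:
q(Z, P) = 32 + 4*P
c(t) = (-2 + t)/(2*t) (c(t) = (-2 + t)/((2*t)) = (-2 + t)*(1/(2*t)) = (-2 + t)/(2*t))
h(s) = 79/32 (h(s) = (-2 + (32 + 4*(0/s)))/(2*(32 + 4*(0/s))) - 1*(-2) = (-2 + (32 + 4*0))/(2*(32 + 4*0)) + 2 = (-2 + (32 + 0))/(2*(32 + 0)) + 2 = (½)*(-2 + 32)/32 + 2 = (½)*(1/32)*30 + 2 = 15/32 + 2 = 79/32)
C(v) = 1839/32 + v (C(v) = (v + 79/32) + 55 = (79/32 + v) + 55 = 1839/32 + v)
25573 - C(-38) = 25573 - (1839/32 - 38) = 25573 - 1*623/32 = 25573 - 623/32 = 817713/32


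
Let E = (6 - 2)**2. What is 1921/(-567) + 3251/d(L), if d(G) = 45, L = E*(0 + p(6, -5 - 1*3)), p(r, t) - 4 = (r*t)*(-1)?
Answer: 195208/2835 ≈ 68.856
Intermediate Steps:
p(r, t) = 4 - r*t (p(r, t) = 4 + (r*t)*(-1) = 4 - r*t)
E = 16 (E = 4**2 = 16)
L = 832 (L = 16*(0 + (4 - 1*6*(-5 - 1*3))) = 16*(0 + (4 - 1*6*(-5 - 3))) = 16*(0 + (4 - 1*6*(-8))) = 16*(0 + (4 + 48)) = 16*(0 + 52) = 16*52 = 832)
1921/(-567) + 3251/d(L) = 1921/(-567) + 3251/45 = 1921*(-1/567) + 3251*(1/45) = -1921/567 + 3251/45 = 195208/2835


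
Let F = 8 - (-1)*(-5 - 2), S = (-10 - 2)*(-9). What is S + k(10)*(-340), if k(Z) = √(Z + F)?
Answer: 108 - 340*√11 ≈ -1019.7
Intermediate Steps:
S = 108 (S = -12*(-9) = 108)
F = 1 (F = 8 - (-1)*(-7) = 8 - 1*7 = 8 - 7 = 1)
k(Z) = √(1 + Z) (k(Z) = √(Z + 1) = √(1 + Z))
S + k(10)*(-340) = 108 + √(1 + 10)*(-340) = 108 + √11*(-340) = 108 - 340*√11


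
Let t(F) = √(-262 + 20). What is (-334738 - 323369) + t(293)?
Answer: -658107 + 11*I*√2 ≈ -6.5811e+5 + 15.556*I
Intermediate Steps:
t(F) = 11*I*√2 (t(F) = √(-242) = 11*I*√2)
(-334738 - 323369) + t(293) = (-334738 - 323369) + 11*I*√2 = -658107 + 11*I*√2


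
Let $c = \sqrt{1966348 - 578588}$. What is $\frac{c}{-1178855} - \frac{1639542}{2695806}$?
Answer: $- \frac{273257}{449301} - \frac{4 \sqrt{86735}}{1178855} \approx -0.60918$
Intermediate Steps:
$c = 4 \sqrt{86735}$ ($c = \sqrt{1966348 + \left(-1252712 + 674124\right)} = \sqrt{1966348 - 578588} = \sqrt{1387760} = 4 \sqrt{86735} \approx 1178.0$)
$\frac{c}{-1178855} - \frac{1639542}{2695806} = \frac{4 \sqrt{86735}}{-1178855} - \frac{1639542}{2695806} = 4 \sqrt{86735} \left(- \frac{1}{1178855}\right) - \frac{273257}{449301} = - \frac{4 \sqrt{86735}}{1178855} - \frac{273257}{449301} = - \frac{273257}{449301} - \frac{4 \sqrt{86735}}{1178855}$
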